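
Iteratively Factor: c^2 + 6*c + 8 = (c + 4)*(c + 2)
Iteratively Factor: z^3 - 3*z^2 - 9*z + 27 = (z - 3)*(z^2 - 9) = (z - 3)*(z + 3)*(z - 3)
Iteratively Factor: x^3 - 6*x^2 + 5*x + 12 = (x - 3)*(x^2 - 3*x - 4) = (x - 3)*(x + 1)*(x - 4)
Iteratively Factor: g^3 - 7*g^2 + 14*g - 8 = (g - 2)*(g^2 - 5*g + 4) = (g - 2)*(g - 1)*(g - 4)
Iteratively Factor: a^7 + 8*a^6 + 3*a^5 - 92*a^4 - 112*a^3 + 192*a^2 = (a + 4)*(a^6 + 4*a^5 - 13*a^4 - 40*a^3 + 48*a^2) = (a - 1)*(a + 4)*(a^5 + 5*a^4 - 8*a^3 - 48*a^2) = (a - 1)*(a + 4)^2*(a^4 + a^3 - 12*a^2) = (a - 3)*(a - 1)*(a + 4)^2*(a^3 + 4*a^2) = a*(a - 3)*(a - 1)*(a + 4)^2*(a^2 + 4*a) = a^2*(a - 3)*(a - 1)*(a + 4)^2*(a + 4)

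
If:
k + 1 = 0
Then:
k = -1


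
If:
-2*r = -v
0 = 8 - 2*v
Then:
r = 2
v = 4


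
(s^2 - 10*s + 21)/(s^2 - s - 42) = (s - 3)/(s + 6)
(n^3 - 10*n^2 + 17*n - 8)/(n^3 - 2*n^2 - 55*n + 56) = (n - 1)/(n + 7)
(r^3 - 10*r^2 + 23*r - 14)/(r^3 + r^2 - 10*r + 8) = (r - 7)/(r + 4)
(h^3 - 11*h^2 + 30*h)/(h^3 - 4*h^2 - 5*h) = (h - 6)/(h + 1)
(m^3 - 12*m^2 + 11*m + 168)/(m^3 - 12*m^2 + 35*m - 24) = (m^2 - 4*m - 21)/(m^2 - 4*m + 3)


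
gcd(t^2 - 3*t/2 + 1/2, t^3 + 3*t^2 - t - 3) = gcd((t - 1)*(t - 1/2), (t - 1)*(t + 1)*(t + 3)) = t - 1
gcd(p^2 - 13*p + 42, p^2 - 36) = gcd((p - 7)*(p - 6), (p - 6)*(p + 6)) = p - 6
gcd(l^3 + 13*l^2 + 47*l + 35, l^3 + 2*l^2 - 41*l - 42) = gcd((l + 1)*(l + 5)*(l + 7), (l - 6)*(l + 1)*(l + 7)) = l^2 + 8*l + 7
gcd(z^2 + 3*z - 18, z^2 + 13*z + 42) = z + 6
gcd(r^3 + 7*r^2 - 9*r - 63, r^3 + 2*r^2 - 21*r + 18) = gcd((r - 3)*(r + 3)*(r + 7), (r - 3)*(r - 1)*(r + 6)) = r - 3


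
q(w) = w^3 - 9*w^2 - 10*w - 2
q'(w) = 3*w^2 - 18*w - 10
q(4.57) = -140.22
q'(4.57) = -29.61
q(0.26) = -5.19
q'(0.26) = -14.48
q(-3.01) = -80.71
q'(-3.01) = 71.36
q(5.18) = -156.30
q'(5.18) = -22.74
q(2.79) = -78.24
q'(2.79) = -36.87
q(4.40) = -135.06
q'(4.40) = -31.12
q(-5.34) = -357.51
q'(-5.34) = 171.67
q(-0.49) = 0.62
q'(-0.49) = -0.46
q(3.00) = -86.00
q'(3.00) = -37.00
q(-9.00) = -1370.00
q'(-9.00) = 395.00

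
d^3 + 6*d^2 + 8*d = d*(d + 2)*(d + 4)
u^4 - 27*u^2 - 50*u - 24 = (u - 6)*(u + 1)^2*(u + 4)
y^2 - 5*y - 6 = (y - 6)*(y + 1)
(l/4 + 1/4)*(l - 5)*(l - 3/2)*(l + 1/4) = l^4/4 - 21*l^3/16 - 3*l^2/32 + 31*l/16 + 15/32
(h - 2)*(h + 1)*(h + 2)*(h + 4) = h^4 + 5*h^3 - 20*h - 16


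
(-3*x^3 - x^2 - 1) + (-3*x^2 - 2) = -3*x^3 - 4*x^2 - 3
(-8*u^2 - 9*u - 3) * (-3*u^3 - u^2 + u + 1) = 24*u^5 + 35*u^4 + 10*u^3 - 14*u^2 - 12*u - 3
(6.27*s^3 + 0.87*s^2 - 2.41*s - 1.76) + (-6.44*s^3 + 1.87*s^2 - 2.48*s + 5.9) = -0.170000000000001*s^3 + 2.74*s^2 - 4.89*s + 4.14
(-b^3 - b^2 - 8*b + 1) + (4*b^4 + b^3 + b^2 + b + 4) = 4*b^4 - 7*b + 5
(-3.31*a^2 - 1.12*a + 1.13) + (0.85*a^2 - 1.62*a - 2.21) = -2.46*a^2 - 2.74*a - 1.08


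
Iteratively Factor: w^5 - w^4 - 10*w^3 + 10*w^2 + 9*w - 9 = (w - 1)*(w^4 - 10*w^2 + 9) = (w - 3)*(w - 1)*(w^3 + 3*w^2 - w - 3) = (w - 3)*(w - 1)^2*(w^2 + 4*w + 3) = (w - 3)*(w - 1)^2*(w + 3)*(w + 1)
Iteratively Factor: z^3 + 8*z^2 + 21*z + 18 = (z + 3)*(z^2 + 5*z + 6) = (z + 2)*(z + 3)*(z + 3)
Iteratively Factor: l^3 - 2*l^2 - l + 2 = (l - 2)*(l^2 - 1) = (l - 2)*(l + 1)*(l - 1)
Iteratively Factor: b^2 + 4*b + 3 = (b + 1)*(b + 3)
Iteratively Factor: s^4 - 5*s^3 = (s)*(s^3 - 5*s^2) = s^2*(s^2 - 5*s) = s^3*(s - 5)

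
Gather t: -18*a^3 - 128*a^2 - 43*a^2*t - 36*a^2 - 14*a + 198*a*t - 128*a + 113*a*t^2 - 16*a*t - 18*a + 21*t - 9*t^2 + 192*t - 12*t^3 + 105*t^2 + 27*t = -18*a^3 - 164*a^2 - 160*a - 12*t^3 + t^2*(113*a + 96) + t*(-43*a^2 + 182*a + 240)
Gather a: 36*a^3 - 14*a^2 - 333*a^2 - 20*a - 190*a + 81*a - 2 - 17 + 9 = 36*a^3 - 347*a^2 - 129*a - 10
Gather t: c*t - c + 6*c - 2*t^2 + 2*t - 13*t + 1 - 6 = 5*c - 2*t^2 + t*(c - 11) - 5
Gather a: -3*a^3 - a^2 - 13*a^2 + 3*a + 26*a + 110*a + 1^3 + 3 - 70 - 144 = -3*a^3 - 14*a^2 + 139*a - 210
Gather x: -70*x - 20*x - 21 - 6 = -90*x - 27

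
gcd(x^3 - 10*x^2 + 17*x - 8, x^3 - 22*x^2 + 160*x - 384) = x - 8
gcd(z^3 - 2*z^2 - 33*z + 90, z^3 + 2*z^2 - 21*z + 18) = z^2 + 3*z - 18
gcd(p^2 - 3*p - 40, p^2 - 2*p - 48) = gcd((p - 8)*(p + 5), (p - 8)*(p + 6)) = p - 8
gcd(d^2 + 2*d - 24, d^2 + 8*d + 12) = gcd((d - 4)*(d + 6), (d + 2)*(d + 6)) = d + 6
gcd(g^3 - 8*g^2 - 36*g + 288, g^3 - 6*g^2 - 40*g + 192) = g^2 - 2*g - 48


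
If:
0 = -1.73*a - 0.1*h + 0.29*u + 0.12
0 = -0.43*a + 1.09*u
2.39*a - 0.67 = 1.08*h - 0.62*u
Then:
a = 0.10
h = -0.38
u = 0.04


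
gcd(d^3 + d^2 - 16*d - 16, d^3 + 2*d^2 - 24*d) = d - 4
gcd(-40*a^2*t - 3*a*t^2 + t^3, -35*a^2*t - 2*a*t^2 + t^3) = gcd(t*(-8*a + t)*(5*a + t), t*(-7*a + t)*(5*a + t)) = 5*a*t + t^2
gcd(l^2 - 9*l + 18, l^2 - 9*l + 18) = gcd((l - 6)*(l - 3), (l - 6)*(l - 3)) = l^2 - 9*l + 18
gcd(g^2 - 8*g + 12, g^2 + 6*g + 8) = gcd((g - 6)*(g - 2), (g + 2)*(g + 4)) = 1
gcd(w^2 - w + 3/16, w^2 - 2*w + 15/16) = w - 3/4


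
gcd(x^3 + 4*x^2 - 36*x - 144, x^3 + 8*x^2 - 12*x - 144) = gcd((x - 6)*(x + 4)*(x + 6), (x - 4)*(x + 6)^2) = x + 6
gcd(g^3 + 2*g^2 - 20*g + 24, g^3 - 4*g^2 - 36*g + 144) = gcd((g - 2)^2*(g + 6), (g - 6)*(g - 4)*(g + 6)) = g + 6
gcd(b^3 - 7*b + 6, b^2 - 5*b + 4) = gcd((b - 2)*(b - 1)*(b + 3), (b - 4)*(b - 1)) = b - 1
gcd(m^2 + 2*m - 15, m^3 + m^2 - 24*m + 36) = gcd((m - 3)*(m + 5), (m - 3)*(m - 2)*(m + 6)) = m - 3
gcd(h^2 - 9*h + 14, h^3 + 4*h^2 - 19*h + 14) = h - 2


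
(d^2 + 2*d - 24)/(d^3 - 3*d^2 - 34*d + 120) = 1/(d - 5)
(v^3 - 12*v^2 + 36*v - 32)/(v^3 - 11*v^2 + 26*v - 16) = (v - 2)/(v - 1)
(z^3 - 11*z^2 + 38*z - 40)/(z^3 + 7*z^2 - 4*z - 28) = (z^2 - 9*z + 20)/(z^2 + 9*z + 14)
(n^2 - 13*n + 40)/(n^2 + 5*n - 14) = (n^2 - 13*n + 40)/(n^2 + 5*n - 14)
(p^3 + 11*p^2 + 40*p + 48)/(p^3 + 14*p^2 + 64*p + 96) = (p + 3)/(p + 6)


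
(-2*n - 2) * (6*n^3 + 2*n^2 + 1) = -12*n^4 - 16*n^3 - 4*n^2 - 2*n - 2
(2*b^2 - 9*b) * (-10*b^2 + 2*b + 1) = -20*b^4 + 94*b^3 - 16*b^2 - 9*b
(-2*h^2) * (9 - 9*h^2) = 18*h^4 - 18*h^2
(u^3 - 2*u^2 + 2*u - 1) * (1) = u^3 - 2*u^2 + 2*u - 1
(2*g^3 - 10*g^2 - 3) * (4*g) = 8*g^4 - 40*g^3 - 12*g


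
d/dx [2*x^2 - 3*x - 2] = 4*x - 3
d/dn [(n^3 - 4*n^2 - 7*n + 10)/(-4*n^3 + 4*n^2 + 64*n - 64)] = 3*(-n^2 + 4*n - 16)/(4*(n^4 - 32*n^2 + 256))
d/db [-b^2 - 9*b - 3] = -2*b - 9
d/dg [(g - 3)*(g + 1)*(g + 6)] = 3*g^2 + 8*g - 15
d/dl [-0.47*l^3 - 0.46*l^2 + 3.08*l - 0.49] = -1.41*l^2 - 0.92*l + 3.08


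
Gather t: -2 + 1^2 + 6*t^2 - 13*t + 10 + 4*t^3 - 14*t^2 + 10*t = 4*t^3 - 8*t^2 - 3*t + 9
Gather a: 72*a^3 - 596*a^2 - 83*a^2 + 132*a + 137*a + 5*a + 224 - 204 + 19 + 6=72*a^3 - 679*a^2 + 274*a + 45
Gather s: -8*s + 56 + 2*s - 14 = 42 - 6*s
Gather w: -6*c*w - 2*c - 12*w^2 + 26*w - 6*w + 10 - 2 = -2*c - 12*w^2 + w*(20 - 6*c) + 8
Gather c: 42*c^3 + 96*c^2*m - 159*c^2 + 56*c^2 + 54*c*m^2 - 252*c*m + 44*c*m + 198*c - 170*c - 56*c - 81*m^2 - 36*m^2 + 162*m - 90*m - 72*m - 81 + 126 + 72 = 42*c^3 + c^2*(96*m - 103) + c*(54*m^2 - 208*m - 28) - 117*m^2 + 117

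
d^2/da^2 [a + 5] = 0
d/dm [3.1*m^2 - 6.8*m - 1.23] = 6.2*m - 6.8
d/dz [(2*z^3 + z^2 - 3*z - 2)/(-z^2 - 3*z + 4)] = 2*(-z^4 - 6*z^3 + 9*z^2 + 2*z - 9)/(z^4 + 6*z^3 + z^2 - 24*z + 16)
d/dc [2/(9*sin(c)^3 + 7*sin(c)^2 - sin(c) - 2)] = 2*(-27*sin(c)^2 - 14*sin(c) + 1)*cos(c)/(9*sin(c)^3 + 7*sin(c)^2 - sin(c) - 2)^2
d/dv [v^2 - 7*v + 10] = 2*v - 7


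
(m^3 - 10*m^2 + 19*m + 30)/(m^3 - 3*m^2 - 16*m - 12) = (m - 5)/(m + 2)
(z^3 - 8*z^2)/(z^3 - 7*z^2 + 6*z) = z*(z - 8)/(z^2 - 7*z + 6)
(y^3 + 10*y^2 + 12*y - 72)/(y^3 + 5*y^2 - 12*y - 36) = (y^2 + 4*y - 12)/(y^2 - y - 6)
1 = 1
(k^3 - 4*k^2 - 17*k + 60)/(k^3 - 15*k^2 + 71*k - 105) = (k + 4)/(k - 7)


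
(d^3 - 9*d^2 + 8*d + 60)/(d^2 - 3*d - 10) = d - 6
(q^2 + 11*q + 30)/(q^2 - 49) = (q^2 + 11*q + 30)/(q^2 - 49)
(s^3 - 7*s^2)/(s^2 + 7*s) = s*(s - 7)/(s + 7)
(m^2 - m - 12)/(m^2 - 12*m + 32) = (m + 3)/(m - 8)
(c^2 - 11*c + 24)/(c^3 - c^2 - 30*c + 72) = (c - 8)/(c^2 + 2*c - 24)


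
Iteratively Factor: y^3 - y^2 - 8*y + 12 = (y + 3)*(y^2 - 4*y + 4) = (y - 2)*(y + 3)*(y - 2)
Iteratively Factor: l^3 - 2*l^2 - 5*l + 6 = (l + 2)*(l^2 - 4*l + 3) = (l - 3)*(l + 2)*(l - 1)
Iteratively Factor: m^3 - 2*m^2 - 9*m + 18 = (m - 2)*(m^2 - 9) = (m - 2)*(m + 3)*(m - 3)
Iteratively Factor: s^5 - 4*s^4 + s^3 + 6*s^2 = (s)*(s^4 - 4*s^3 + s^2 + 6*s) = s^2*(s^3 - 4*s^2 + s + 6) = s^2*(s + 1)*(s^2 - 5*s + 6) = s^2*(s - 3)*(s + 1)*(s - 2)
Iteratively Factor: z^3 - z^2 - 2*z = (z - 2)*(z^2 + z) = (z - 2)*(z + 1)*(z)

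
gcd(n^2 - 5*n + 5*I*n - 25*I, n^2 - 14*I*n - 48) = 1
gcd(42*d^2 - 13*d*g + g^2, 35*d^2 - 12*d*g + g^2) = 7*d - g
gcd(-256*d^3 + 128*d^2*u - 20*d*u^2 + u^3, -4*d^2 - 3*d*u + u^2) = -4*d + u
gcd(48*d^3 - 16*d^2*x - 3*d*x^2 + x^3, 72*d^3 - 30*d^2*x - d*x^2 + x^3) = 12*d^2 - 7*d*x + x^2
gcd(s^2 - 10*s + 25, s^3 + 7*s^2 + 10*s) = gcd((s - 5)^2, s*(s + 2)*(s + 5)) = 1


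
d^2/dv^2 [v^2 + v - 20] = 2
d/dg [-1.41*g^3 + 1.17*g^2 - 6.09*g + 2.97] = -4.23*g^2 + 2.34*g - 6.09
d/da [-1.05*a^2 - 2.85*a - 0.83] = -2.1*a - 2.85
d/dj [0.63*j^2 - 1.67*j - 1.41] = 1.26*j - 1.67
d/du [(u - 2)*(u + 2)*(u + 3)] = 3*u^2 + 6*u - 4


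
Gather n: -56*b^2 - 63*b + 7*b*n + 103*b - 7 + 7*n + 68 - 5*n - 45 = -56*b^2 + 40*b + n*(7*b + 2) + 16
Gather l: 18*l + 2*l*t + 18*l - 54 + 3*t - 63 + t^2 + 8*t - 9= l*(2*t + 36) + t^2 + 11*t - 126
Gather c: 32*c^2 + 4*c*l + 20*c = 32*c^2 + c*(4*l + 20)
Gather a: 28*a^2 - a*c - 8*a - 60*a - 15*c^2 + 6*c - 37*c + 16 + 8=28*a^2 + a*(-c - 68) - 15*c^2 - 31*c + 24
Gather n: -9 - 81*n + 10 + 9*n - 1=-72*n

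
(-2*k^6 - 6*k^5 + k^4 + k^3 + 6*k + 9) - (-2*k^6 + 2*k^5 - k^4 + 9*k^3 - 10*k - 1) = -8*k^5 + 2*k^4 - 8*k^3 + 16*k + 10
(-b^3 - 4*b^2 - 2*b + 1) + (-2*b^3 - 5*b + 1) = -3*b^3 - 4*b^2 - 7*b + 2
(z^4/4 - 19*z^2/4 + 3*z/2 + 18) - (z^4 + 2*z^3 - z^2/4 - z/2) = -3*z^4/4 - 2*z^3 - 9*z^2/2 + 2*z + 18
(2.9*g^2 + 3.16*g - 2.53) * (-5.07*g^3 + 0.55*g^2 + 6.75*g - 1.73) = -14.703*g^5 - 14.4262*g^4 + 34.1401*g^3 + 14.9215*g^2 - 22.5443*g + 4.3769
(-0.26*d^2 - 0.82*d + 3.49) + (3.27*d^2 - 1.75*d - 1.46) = 3.01*d^2 - 2.57*d + 2.03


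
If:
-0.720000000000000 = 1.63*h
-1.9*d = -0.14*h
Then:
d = -0.03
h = -0.44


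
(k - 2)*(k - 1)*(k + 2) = k^3 - k^2 - 4*k + 4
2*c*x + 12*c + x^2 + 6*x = (2*c + x)*(x + 6)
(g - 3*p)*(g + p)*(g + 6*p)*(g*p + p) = g^4*p + 4*g^3*p^2 + g^3*p - 15*g^2*p^3 + 4*g^2*p^2 - 18*g*p^4 - 15*g*p^3 - 18*p^4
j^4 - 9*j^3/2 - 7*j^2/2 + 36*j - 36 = (j - 3)*(j - 3/2)*(j - 2*sqrt(2))*(j + 2*sqrt(2))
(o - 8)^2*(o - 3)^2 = o^4 - 22*o^3 + 169*o^2 - 528*o + 576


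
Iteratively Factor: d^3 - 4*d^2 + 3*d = (d)*(d^2 - 4*d + 3) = d*(d - 1)*(d - 3)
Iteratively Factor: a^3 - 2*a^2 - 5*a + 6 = (a - 3)*(a^2 + a - 2) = (a - 3)*(a - 1)*(a + 2)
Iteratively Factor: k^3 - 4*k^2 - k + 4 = (k - 1)*(k^2 - 3*k - 4) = (k - 1)*(k + 1)*(k - 4)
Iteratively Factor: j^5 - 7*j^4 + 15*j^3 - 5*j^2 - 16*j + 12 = (j - 3)*(j^4 - 4*j^3 + 3*j^2 + 4*j - 4) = (j - 3)*(j - 2)*(j^3 - 2*j^2 - j + 2) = (j - 3)*(j - 2)*(j - 1)*(j^2 - j - 2) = (j - 3)*(j - 2)*(j - 1)*(j + 1)*(j - 2)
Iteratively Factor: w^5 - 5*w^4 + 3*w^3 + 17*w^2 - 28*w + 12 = (w + 2)*(w^4 - 7*w^3 + 17*w^2 - 17*w + 6) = (w - 2)*(w + 2)*(w^3 - 5*w^2 + 7*w - 3) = (w - 2)*(w - 1)*(w + 2)*(w^2 - 4*w + 3) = (w - 3)*(w - 2)*(w - 1)*(w + 2)*(w - 1)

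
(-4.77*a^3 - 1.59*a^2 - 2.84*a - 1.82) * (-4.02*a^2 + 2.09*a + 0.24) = 19.1754*a^5 - 3.5775*a^4 + 6.9489*a^3 + 0.999200000000001*a^2 - 4.4854*a - 0.4368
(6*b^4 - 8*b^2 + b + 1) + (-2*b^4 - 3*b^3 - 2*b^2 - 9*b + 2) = 4*b^4 - 3*b^3 - 10*b^2 - 8*b + 3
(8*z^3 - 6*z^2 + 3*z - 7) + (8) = 8*z^3 - 6*z^2 + 3*z + 1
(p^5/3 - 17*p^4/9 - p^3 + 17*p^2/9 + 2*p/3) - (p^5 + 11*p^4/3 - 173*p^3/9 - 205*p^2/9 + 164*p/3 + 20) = -2*p^5/3 - 50*p^4/9 + 164*p^3/9 + 74*p^2/3 - 54*p - 20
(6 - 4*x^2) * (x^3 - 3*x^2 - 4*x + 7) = -4*x^5 + 12*x^4 + 22*x^3 - 46*x^2 - 24*x + 42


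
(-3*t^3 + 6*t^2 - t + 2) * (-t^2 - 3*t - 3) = 3*t^5 + 3*t^4 - 8*t^3 - 17*t^2 - 3*t - 6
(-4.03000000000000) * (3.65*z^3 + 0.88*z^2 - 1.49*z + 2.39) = -14.7095*z^3 - 3.5464*z^2 + 6.0047*z - 9.6317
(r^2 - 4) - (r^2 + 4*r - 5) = 1 - 4*r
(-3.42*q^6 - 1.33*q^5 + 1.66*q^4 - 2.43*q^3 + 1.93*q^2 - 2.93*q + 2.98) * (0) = 0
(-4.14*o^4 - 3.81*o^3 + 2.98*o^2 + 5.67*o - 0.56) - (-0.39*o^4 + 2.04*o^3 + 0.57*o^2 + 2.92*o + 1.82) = -3.75*o^4 - 5.85*o^3 + 2.41*o^2 + 2.75*o - 2.38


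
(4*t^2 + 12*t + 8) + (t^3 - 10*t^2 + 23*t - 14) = t^3 - 6*t^2 + 35*t - 6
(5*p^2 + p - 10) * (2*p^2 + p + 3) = 10*p^4 + 7*p^3 - 4*p^2 - 7*p - 30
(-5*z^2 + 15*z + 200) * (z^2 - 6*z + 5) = -5*z^4 + 45*z^3 + 85*z^2 - 1125*z + 1000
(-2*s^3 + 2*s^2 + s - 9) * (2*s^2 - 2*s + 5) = -4*s^5 + 8*s^4 - 12*s^3 - 10*s^2 + 23*s - 45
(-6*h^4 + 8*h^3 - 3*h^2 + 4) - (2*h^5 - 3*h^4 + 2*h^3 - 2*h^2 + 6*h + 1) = -2*h^5 - 3*h^4 + 6*h^3 - h^2 - 6*h + 3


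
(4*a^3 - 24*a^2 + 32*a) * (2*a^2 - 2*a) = 8*a^5 - 56*a^4 + 112*a^3 - 64*a^2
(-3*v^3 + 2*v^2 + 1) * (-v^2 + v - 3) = 3*v^5 - 5*v^4 + 11*v^3 - 7*v^2 + v - 3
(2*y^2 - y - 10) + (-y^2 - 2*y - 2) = y^2 - 3*y - 12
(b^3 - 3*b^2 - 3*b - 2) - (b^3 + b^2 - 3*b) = -4*b^2 - 2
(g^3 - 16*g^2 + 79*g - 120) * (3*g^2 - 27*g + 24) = 3*g^5 - 75*g^4 + 693*g^3 - 2877*g^2 + 5136*g - 2880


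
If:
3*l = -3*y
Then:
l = -y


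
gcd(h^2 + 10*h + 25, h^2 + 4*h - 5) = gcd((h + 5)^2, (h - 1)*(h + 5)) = h + 5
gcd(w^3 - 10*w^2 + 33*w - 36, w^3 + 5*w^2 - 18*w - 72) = w - 4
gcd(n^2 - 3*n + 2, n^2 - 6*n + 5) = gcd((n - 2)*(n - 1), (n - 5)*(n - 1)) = n - 1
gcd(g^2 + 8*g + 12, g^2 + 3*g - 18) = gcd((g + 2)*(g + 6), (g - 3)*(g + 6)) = g + 6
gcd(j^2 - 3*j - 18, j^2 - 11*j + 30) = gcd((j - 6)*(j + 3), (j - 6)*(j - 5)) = j - 6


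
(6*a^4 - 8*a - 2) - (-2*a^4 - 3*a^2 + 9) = 8*a^4 + 3*a^2 - 8*a - 11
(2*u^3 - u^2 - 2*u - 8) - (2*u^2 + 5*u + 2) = 2*u^3 - 3*u^2 - 7*u - 10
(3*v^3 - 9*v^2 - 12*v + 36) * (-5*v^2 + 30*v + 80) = -15*v^5 + 135*v^4 + 30*v^3 - 1260*v^2 + 120*v + 2880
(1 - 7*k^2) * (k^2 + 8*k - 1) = -7*k^4 - 56*k^3 + 8*k^2 + 8*k - 1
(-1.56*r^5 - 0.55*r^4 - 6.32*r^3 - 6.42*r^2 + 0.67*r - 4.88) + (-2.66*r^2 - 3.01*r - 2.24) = -1.56*r^5 - 0.55*r^4 - 6.32*r^3 - 9.08*r^2 - 2.34*r - 7.12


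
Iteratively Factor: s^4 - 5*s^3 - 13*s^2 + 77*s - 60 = (s - 3)*(s^3 - 2*s^2 - 19*s + 20) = (s - 3)*(s - 1)*(s^2 - s - 20) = (s - 5)*(s - 3)*(s - 1)*(s + 4)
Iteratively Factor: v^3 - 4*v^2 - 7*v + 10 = (v + 2)*(v^2 - 6*v + 5) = (v - 1)*(v + 2)*(v - 5)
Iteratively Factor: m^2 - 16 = (m + 4)*(m - 4)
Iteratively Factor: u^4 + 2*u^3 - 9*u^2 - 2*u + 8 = (u + 4)*(u^3 - 2*u^2 - u + 2) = (u - 2)*(u + 4)*(u^2 - 1) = (u - 2)*(u + 1)*(u + 4)*(u - 1)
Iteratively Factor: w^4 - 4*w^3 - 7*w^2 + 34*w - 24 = (w - 4)*(w^3 - 7*w + 6) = (w - 4)*(w - 1)*(w^2 + w - 6) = (w - 4)*(w - 2)*(w - 1)*(w + 3)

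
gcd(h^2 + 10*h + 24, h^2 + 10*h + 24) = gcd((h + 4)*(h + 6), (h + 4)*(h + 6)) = h^2 + 10*h + 24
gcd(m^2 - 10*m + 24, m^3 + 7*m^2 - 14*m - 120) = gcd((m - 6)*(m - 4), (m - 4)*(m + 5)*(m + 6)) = m - 4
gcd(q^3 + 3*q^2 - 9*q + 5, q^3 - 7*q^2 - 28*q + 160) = q + 5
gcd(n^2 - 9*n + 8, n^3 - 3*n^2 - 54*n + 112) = n - 8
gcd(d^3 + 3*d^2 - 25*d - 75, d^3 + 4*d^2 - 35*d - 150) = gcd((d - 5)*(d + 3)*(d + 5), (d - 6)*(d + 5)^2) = d + 5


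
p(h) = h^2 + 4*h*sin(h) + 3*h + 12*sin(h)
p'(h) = 4*h*cos(h) + 2*h + 4*sin(h) + 12*cos(h) + 3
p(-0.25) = -3.41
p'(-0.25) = 12.17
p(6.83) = 87.58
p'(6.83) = 52.33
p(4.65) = 5.03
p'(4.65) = 6.40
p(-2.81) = -0.78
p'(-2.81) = -4.64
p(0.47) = 7.92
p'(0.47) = 18.13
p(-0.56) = -6.55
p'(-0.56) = 8.02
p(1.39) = 23.38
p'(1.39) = 12.87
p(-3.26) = 0.72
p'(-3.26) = -2.01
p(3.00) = 21.39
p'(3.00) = -14.20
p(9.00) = 127.78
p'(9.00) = -21.09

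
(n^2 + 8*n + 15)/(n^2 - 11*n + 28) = (n^2 + 8*n + 15)/(n^2 - 11*n + 28)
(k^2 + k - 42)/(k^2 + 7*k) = (k - 6)/k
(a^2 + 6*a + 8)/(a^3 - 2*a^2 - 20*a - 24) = (a + 4)/(a^2 - 4*a - 12)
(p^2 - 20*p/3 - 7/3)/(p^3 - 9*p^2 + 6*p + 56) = (p + 1/3)/(p^2 - 2*p - 8)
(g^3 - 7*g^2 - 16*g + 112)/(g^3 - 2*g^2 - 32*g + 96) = (g^2 - 3*g - 28)/(g^2 + 2*g - 24)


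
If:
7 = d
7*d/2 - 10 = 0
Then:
No Solution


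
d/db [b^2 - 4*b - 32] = 2*b - 4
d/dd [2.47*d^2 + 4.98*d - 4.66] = 4.94*d + 4.98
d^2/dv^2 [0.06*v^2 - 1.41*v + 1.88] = 0.120000000000000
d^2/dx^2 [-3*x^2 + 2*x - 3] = -6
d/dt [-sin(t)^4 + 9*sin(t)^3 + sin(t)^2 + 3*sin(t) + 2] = sin(4*t)/2 + 39*cos(t)/4 - 27*cos(3*t)/4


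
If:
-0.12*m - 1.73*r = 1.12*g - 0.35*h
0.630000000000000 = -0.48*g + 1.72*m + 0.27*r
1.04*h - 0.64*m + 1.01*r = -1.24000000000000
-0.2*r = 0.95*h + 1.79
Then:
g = -1.73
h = -2.04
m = -0.23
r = 0.72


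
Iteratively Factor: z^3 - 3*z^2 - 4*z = (z + 1)*(z^2 - 4*z) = z*(z + 1)*(z - 4)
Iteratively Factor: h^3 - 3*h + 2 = (h - 1)*(h^2 + h - 2) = (h - 1)^2*(h + 2)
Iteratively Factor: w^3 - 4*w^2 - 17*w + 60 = (w - 5)*(w^2 + w - 12) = (w - 5)*(w + 4)*(w - 3)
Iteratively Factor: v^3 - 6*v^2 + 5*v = (v - 5)*(v^2 - v) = (v - 5)*(v - 1)*(v)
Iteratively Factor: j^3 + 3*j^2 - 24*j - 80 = (j - 5)*(j^2 + 8*j + 16) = (j - 5)*(j + 4)*(j + 4)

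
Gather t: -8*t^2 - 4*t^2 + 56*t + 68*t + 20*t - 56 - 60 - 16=-12*t^2 + 144*t - 132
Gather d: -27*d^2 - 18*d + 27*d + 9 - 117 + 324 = -27*d^2 + 9*d + 216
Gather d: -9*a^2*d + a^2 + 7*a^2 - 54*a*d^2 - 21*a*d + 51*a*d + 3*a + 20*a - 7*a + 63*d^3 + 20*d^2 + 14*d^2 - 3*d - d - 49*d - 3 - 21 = 8*a^2 + 16*a + 63*d^3 + d^2*(34 - 54*a) + d*(-9*a^2 + 30*a - 53) - 24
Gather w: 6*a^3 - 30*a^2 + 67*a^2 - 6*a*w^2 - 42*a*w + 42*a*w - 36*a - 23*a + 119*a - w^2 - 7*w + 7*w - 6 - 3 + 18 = 6*a^3 + 37*a^2 + 60*a + w^2*(-6*a - 1) + 9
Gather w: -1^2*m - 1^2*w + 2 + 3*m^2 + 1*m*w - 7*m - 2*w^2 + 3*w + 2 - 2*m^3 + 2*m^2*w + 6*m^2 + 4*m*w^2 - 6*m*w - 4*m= -2*m^3 + 9*m^2 - 12*m + w^2*(4*m - 2) + w*(2*m^2 - 5*m + 2) + 4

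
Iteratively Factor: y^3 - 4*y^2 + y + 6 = (y - 2)*(y^2 - 2*y - 3) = (y - 2)*(y + 1)*(y - 3)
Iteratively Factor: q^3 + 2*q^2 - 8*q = (q + 4)*(q^2 - 2*q) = (q - 2)*(q + 4)*(q)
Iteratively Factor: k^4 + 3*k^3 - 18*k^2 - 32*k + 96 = (k - 2)*(k^3 + 5*k^2 - 8*k - 48) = (k - 2)*(k + 4)*(k^2 + k - 12) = (k - 2)*(k + 4)^2*(k - 3)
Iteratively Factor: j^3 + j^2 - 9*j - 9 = (j + 3)*(j^2 - 2*j - 3) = (j + 1)*(j + 3)*(j - 3)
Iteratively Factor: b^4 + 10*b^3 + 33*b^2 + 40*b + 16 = (b + 4)*(b^3 + 6*b^2 + 9*b + 4) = (b + 1)*(b + 4)*(b^2 + 5*b + 4) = (b + 1)*(b + 4)^2*(b + 1)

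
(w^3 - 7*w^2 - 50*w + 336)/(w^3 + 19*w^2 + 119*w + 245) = (w^2 - 14*w + 48)/(w^2 + 12*w + 35)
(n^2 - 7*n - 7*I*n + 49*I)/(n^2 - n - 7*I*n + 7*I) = (n - 7)/(n - 1)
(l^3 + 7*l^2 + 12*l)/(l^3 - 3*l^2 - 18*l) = (l + 4)/(l - 6)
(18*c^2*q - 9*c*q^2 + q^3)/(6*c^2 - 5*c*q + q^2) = q*(-6*c + q)/(-2*c + q)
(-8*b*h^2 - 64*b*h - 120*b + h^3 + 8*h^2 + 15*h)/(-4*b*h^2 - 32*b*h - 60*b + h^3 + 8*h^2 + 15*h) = (8*b - h)/(4*b - h)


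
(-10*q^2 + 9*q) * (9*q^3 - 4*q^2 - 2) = -90*q^5 + 121*q^4 - 36*q^3 + 20*q^2 - 18*q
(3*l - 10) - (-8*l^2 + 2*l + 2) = 8*l^2 + l - 12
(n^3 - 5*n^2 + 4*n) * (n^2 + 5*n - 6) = n^5 - 27*n^3 + 50*n^2 - 24*n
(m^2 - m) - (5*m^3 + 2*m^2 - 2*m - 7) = -5*m^3 - m^2 + m + 7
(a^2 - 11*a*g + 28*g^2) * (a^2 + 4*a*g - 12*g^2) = a^4 - 7*a^3*g - 28*a^2*g^2 + 244*a*g^3 - 336*g^4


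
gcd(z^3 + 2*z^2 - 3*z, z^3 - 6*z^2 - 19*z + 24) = z^2 + 2*z - 3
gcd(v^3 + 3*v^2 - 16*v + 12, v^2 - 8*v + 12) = v - 2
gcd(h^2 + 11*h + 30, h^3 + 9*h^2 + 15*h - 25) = h + 5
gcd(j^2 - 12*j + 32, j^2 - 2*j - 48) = j - 8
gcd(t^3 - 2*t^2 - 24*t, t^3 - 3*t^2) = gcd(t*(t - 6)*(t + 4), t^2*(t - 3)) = t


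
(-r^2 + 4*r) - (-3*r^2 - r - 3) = 2*r^2 + 5*r + 3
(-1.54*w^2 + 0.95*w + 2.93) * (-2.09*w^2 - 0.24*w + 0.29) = 3.2186*w^4 - 1.6159*w^3 - 6.7983*w^2 - 0.4277*w + 0.8497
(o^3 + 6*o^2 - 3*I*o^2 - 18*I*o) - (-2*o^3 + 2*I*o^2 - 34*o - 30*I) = 3*o^3 + 6*o^2 - 5*I*o^2 + 34*o - 18*I*o + 30*I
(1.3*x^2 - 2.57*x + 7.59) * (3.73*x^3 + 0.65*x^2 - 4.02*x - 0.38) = 4.849*x^5 - 8.7411*x^4 + 21.4142*x^3 + 14.7709*x^2 - 29.5352*x - 2.8842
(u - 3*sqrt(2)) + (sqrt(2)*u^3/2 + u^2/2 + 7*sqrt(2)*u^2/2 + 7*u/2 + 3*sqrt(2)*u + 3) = sqrt(2)*u^3/2 + u^2/2 + 7*sqrt(2)*u^2/2 + 3*sqrt(2)*u + 9*u/2 - 3*sqrt(2) + 3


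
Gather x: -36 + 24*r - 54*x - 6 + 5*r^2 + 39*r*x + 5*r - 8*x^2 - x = 5*r^2 + 29*r - 8*x^2 + x*(39*r - 55) - 42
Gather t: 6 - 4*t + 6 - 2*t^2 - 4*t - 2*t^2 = -4*t^2 - 8*t + 12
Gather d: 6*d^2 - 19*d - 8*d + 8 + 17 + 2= 6*d^2 - 27*d + 27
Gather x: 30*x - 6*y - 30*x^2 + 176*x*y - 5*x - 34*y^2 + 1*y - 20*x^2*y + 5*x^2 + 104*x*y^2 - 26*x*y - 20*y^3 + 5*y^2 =x^2*(-20*y - 25) + x*(104*y^2 + 150*y + 25) - 20*y^3 - 29*y^2 - 5*y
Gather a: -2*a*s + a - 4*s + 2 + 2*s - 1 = a*(1 - 2*s) - 2*s + 1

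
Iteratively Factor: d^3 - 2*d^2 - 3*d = (d + 1)*(d^2 - 3*d) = d*(d + 1)*(d - 3)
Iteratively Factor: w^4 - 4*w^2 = (w + 2)*(w^3 - 2*w^2) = w*(w + 2)*(w^2 - 2*w) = w*(w - 2)*(w + 2)*(w)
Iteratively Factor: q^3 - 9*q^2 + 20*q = (q)*(q^2 - 9*q + 20) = q*(q - 4)*(q - 5)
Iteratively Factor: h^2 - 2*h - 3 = (h - 3)*(h + 1)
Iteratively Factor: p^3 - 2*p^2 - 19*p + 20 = (p - 1)*(p^2 - p - 20) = (p - 5)*(p - 1)*(p + 4)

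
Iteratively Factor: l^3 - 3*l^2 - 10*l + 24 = (l + 3)*(l^2 - 6*l + 8) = (l - 2)*(l + 3)*(l - 4)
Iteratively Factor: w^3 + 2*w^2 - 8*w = (w - 2)*(w^2 + 4*w) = w*(w - 2)*(w + 4)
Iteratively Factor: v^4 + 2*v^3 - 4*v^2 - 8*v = (v + 2)*(v^3 - 4*v) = v*(v + 2)*(v^2 - 4) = v*(v - 2)*(v + 2)*(v + 2)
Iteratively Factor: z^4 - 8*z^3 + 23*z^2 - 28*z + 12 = (z - 3)*(z^3 - 5*z^2 + 8*z - 4) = (z - 3)*(z - 2)*(z^2 - 3*z + 2) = (z - 3)*(z - 2)*(z - 1)*(z - 2)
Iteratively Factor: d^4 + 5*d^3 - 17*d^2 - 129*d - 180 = (d + 4)*(d^3 + d^2 - 21*d - 45) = (d + 3)*(d + 4)*(d^2 - 2*d - 15) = (d + 3)^2*(d + 4)*(d - 5)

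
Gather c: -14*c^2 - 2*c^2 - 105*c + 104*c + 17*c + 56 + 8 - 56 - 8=-16*c^2 + 16*c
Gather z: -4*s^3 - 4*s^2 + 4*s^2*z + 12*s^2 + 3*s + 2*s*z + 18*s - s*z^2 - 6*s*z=-4*s^3 + 8*s^2 - s*z^2 + 21*s + z*(4*s^2 - 4*s)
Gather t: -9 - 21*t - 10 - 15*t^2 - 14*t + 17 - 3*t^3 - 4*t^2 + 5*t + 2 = -3*t^3 - 19*t^2 - 30*t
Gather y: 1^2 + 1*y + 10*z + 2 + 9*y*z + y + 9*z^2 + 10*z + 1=y*(9*z + 2) + 9*z^2 + 20*z + 4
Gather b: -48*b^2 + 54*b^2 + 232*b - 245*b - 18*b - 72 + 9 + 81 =6*b^2 - 31*b + 18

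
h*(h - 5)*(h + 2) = h^3 - 3*h^2 - 10*h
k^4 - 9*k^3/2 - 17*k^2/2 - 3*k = k*(k - 6)*(k + 1/2)*(k + 1)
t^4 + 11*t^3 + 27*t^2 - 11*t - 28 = (t - 1)*(t + 1)*(t + 4)*(t + 7)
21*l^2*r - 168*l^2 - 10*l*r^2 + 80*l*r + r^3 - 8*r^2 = (-7*l + r)*(-3*l + r)*(r - 8)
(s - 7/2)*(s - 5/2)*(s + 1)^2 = s^4 - 4*s^3 - 9*s^2/4 + 23*s/2 + 35/4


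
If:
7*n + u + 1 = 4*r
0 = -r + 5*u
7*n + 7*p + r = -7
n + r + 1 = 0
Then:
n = -4/9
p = -10/21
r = -5/9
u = -1/9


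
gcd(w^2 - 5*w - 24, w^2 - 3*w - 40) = w - 8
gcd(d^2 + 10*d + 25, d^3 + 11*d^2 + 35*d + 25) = d^2 + 10*d + 25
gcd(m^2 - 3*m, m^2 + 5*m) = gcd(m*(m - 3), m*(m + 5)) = m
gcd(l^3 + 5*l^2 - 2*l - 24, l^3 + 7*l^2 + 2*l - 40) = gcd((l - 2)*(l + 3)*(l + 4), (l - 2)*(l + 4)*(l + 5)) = l^2 + 2*l - 8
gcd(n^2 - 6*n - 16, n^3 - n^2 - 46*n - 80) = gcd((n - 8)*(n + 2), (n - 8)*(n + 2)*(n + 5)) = n^2 - 6*n - 16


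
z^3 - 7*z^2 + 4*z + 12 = (z - 6)*(z - 2)*(z + 1)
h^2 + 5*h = h*(h + 5)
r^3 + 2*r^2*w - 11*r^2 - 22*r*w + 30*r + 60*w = (r - 6)*(r - 5)*(r + 2*w)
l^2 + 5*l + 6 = (l + 2)*(l + 3)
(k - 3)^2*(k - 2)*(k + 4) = k^4 - 4*k^3 - 11*k^2 + 66*k - 72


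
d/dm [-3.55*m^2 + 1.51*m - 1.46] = 1.51 - 7.1*m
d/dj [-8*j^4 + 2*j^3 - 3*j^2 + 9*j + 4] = -32*j^3 + 6*j^2 - 6*j + 9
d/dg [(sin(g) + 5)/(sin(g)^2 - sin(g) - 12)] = (-10*sin(g) + cos(g)^2 - 8)*cos(g)/(sin(g) + cos(g)^2 + 11)^2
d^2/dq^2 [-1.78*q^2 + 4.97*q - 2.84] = -3.56000000000000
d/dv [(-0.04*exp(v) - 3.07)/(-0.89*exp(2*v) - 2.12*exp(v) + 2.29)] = (-(0.04*exp(v) + 3.07)*(1.78*exp(v) + 2.12) + 0.0356*exp(2*v) + 0.0848*exp(v) - 0.0916)*exp(v)/(0.89*exp(2*v) + 2.12*exp(v) - 2.29)^2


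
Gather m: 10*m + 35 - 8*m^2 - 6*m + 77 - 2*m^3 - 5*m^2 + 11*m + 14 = -2*m^3 - 13*m^2 + 15*m + 126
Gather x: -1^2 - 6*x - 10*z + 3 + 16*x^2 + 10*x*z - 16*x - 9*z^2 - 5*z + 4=16*x^2 + x*(10*z - 22) - 9*z^2 - 15*z + 6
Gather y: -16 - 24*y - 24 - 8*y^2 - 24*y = -8*y^2 - 48*y - 40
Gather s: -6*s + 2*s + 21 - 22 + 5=4 - 4*s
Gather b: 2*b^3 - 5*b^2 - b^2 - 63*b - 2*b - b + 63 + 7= 2*b^3 - 6*b^2 - 66*b + 70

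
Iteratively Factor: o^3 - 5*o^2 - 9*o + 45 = (o + 3)*(o^2 - 8*o + 15) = (o - 3)*(o + 3)*(o - 5)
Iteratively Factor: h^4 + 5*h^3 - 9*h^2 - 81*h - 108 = (h + 3)*(h^3 + 2*h^2 - 15*h - 36) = (h - 4)*(h + 3)*(h^2 + 6*h + 9) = (h - 4)*(h + 3)^2*(h + 3)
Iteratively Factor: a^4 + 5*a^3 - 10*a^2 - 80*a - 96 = (a + 3)*(a^3 + 2*a^2 - 16*a - 32) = (a + 2)*(a + 3)*(a^2 - 16) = (a - 4)*(a + 2)*(a + 3)*(a + 4)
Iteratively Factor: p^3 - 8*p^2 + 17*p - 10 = (p - 5)*(p^2 - 3*p + 2) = (p - 5)*(p - 1)*(p - 2)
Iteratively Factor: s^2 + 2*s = (s + 2)*(s)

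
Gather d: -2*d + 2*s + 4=-2*d + 2*s + 4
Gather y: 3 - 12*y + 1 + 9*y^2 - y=9*y^2 - 13*y + 4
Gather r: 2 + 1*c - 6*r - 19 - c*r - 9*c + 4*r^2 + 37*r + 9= -8*c + 4*r^2 + r*(31 - c) - 8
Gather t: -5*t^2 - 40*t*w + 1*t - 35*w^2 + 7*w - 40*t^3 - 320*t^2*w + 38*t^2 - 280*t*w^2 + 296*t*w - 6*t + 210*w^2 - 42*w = -40*t^3 + t^2*(33 - 320*w) + t*(-280*w^2 + 256*w - 5) + 175*w^2 - 35*w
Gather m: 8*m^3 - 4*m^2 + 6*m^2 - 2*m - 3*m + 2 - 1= 8*m^3 + 2*m^2 - 5*m + 1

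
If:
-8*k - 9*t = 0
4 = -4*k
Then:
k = -1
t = 8/9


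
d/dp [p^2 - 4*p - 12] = 2*p - 4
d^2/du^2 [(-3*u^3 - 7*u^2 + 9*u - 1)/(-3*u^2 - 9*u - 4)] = 2*(-63*u^3 + 99*u^2 + 549*u + 505)/(27*u^6 + 243*u^5 + 837*u^4 + 1377*u^3 + 1116*u^2 + 432*u + 64)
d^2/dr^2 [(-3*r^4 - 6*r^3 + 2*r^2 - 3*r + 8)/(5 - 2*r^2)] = 4*(6*r^6 - 45*r^4 + 36*r^3 + 147*r^2 + 270*r - 65)/(8*r^6 - 60*r^4 + 150*r^2 - 125)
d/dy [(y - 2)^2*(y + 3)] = (y - 2)*(3*y + 4)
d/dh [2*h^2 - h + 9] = 4*h - 1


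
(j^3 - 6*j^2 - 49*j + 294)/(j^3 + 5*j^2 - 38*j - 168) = (j - 7)/(j + 4)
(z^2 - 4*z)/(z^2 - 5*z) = (z - 4)/(z - 5)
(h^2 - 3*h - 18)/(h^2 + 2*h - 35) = (h^2 - 3*h - 18)/(h^2 + 2*h - 35)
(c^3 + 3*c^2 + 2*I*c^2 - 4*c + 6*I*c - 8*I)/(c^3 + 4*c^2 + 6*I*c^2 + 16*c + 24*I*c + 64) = (c^2 + c*(-1 + 2*I) - 2*I)/(c^2 + 6*I*c + 16)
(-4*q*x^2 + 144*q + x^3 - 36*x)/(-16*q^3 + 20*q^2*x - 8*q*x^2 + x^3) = (x^2 - 36)/(4*q^2 - 4*q*x + x^2)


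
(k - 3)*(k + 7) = k^2 + 4*k - 21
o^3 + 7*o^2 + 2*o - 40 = (o - 2)*(o + 4)*(o + 5)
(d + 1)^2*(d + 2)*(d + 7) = d^4 + 11*d^3 + 33*d^2 + 37*d + 14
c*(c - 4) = c^2 - 4*c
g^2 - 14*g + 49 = (g - 7)^2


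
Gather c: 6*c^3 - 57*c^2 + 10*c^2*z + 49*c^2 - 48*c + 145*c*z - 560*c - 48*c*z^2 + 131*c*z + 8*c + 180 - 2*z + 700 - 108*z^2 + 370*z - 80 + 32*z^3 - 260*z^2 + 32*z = 6*c^3 + c^2*(10*z - 8) + c*(-48*z^2 + 276*z - 600) + 32*z^3 - 368*z^2 + 400*z + 800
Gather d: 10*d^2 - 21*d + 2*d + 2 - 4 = 10*d^2 - 19*d - 2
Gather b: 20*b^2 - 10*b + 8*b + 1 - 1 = 20*b^2 - 2*b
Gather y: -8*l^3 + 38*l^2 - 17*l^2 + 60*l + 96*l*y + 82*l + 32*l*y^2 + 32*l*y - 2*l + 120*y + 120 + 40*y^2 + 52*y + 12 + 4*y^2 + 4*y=-8*l^3 + 21*l^2 + 140*l + y^2*(32*l + 44) + y*(128*l + 176) + 132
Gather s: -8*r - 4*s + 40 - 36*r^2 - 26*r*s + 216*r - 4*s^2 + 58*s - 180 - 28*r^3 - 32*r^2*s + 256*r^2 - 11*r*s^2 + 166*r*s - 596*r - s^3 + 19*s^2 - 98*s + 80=-28*r^3 + 220*r^2 - 388*r - s^3 + s^2*(15 - 11*r) + s*(-32*r^2 + 140*r - 44) - 60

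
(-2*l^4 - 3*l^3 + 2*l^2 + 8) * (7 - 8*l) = 16*l^5 + 10*l^4 - 37*l^3 + 14*l^2 - 64*l + 56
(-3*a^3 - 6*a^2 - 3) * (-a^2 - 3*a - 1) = 3*a^5 + 15*a^4 + 21*a^3 + 9*a^2 + 9*a + 3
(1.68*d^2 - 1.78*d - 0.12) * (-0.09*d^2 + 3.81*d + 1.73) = -0.1512*d^4 + 6.561*d^3 - 3.8646*d^2 - 3.5366*d - 0.2076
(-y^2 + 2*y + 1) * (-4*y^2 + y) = 4*y^4 - 9*y^3 - 2*y^2 + y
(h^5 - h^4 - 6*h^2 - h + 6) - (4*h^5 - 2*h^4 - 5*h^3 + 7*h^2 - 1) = -3*h^5 + h^4 + 5*h^3 - 13*h^2 - h + 7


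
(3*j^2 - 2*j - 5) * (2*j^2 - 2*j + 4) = 6*j^4 - 10*j^3 + 6*j^2 + 2*j - 20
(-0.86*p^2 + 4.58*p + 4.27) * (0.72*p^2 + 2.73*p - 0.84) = -0.6192*p^4 + 0.9498*p^3 + 16.3002*p^2 + 7.8099*p - 3.5868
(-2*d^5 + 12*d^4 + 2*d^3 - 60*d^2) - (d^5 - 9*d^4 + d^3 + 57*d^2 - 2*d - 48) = -3*d^5 + 21*d^4 + d^3 - 117*d^2 + 2*d + 48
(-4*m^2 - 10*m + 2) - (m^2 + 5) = -5*m^2 - 10*m - 3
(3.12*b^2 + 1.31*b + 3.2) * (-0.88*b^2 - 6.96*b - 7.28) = -2.7456*b^4 - 22.868*b^3 - 34.6472*b^2 - 31.8088*b - 23.296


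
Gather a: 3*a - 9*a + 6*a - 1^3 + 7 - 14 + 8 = 0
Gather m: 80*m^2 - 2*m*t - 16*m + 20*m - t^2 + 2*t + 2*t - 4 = 80*m^2 + m*(4 - 2*t) - t^2 + 4*t - 4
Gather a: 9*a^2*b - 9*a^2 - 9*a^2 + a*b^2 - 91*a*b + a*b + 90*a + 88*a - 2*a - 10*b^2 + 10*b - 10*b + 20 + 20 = a^2*(9*b - 18) + a*(b^2 - 90*b + 176) - 10*b^2 + 40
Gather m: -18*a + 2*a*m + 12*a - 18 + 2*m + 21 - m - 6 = -6*a + m*(2*a + 1) - 3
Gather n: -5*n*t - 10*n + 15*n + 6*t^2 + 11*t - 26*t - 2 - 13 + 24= n*(5 - 5*t) + 6*t^2 - 15*t + 9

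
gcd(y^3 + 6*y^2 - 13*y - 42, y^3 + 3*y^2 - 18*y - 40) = y + 2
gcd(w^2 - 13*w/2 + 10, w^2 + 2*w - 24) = w - 4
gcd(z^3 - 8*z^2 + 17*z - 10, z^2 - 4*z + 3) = z - 1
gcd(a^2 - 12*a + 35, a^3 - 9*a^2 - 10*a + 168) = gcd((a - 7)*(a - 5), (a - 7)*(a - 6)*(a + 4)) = a - 7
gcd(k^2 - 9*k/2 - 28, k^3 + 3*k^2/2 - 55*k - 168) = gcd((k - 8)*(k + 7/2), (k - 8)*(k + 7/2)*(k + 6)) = k^2 - 9*k/2 - 28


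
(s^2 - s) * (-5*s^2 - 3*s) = -5*s^4 + 2*s^3 + 3*s^2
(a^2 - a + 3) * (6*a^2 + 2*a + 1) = 6*a^4 - 4*a^3 + 17*a^2 + 5*a + 3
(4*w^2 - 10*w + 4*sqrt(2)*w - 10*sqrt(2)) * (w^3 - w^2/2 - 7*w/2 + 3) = 4*w^5 - 12*w^4 + 4*sqrt(2)*w^4 - 12*sqrt(2)*w^3 - 9*w^3 - 9*sqrt(2)*w^2 + 47*w^2 - 30*w + 47*sqrt(2)*w - 30*sqrt(2)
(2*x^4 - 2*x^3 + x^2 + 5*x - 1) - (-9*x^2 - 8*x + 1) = 2*x^4 - 2*x^3 + 10*x^2 + 13*x - 2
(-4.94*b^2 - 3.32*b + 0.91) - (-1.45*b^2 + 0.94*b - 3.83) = -3.49*b^2 - 4.26*b + 4.74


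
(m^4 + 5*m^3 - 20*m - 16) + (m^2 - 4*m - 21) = m^4 + 5*m^3 + m^2 - 24*m - 37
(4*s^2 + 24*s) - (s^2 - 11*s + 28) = 3*s^2 + 35*s - 28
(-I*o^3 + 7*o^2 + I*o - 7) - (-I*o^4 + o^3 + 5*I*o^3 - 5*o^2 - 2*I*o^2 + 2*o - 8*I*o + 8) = I*o^4 - o^3 - 6*I*o^3 + 12*o^2 + 2*I*o^2 - 2*o + 9*I*o - 15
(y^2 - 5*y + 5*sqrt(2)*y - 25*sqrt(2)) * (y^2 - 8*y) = y^4 - 13*y^3 + 5*sqrt(2)*y^3 - 65*sqrt(2)*y^2 + 40*y^2 + 200*sqrt(2)*y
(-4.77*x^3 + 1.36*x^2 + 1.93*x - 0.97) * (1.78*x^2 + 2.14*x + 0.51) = -8.4906*x^5 - 7.787*x^4 + 3.9131*x^3 + 3.0972*x^2 - 1.0915*x - 0.4947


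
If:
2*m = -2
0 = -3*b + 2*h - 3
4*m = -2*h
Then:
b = 1/3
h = 2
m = -1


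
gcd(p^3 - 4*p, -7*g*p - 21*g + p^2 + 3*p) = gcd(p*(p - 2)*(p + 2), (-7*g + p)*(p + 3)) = 1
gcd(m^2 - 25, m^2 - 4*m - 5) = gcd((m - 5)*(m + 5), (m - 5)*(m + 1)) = m - 5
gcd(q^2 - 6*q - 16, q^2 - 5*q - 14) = q + 2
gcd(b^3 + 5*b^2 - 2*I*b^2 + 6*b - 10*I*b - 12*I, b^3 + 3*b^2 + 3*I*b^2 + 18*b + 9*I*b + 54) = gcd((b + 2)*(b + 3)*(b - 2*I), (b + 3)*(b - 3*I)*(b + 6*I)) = b + 3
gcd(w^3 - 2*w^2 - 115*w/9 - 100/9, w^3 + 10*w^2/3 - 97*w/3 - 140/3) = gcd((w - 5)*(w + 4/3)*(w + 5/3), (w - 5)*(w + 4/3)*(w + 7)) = w^2 - 11*w/3 - 20/3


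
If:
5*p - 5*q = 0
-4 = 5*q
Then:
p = -4/5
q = -4/5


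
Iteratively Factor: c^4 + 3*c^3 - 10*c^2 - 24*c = (c + 2)*(c^3 + c^2 - 12*c) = (c - 3)*(c + 2)*(c^2 + 4*c) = c*(c - 3)*(c + 2)*(c + 4)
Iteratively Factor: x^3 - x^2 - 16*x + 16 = (x + 4)*(x^2 - 5*x + 4) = (x - 1)*(x + 4)*(x - 4)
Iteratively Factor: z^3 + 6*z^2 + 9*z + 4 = (z + 4)*(z^2 + 2*z + 1) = (z + 1)*(z + 4)*(z + 1)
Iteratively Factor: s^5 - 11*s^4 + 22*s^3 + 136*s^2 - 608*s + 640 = (s - 4)*(s^4 - 7*s^3 - 6*s^2 + 112*s - 160) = (s - 5)*(s - 4)*(s^3 - 2*s^2 - 16*s + 32) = (s - 5)*(s - 4)*(s - 2)*(s^2 - 16) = (s - 5)*(s - 4)^2*(s - 2)*(s + 4)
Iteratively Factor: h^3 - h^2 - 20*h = (h + 4)*(h^2 - 5*h) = h*(h + 4)*(h - 5)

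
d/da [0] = 0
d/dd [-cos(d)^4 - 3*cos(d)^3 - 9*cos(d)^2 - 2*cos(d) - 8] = (4*cos(d)^3 + 9*cos(d)^2 + 18*cos(d) + 2)*sin(d)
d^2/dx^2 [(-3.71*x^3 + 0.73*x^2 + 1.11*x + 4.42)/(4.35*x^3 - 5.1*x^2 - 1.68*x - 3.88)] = (-136.98585*x^6 - 36.6522300000003*x^5 + 136.49778*x^4 - 1209.088608*x^3 + 489.020976*x^2 + 207.928896*x - 142.467328)/(82.312875*x^9 - 289.51425*x^8 + 244.0611*x^7 - 129.2841*x^6 + 422.20872*x^5 - 175.80888*x^4 - 7.74475200000003*x^3 - 263.185056*x^2 - 75.874176*x - 58.411072)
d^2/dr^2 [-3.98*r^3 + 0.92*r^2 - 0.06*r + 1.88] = 1.84 - 23.88*r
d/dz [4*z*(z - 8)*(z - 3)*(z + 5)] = 16*z^3 - 72*z^2 - 248*z + 480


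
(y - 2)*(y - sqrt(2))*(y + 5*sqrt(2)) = y^3 - 2*y^2 + 4*sqrt(2)*y^2 - 8*sqrt(2)*y - 10*y + 20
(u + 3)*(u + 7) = u^2 + 10*u + 21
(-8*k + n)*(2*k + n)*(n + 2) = -16*k^2*n - 32*k^2 - 6*k*n^2 - 12*k*n + n^3 + 2*n^2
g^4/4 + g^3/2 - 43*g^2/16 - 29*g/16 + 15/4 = (g/4 + 1)*(g - 5/2)*(g - 1)*(g + 3/2)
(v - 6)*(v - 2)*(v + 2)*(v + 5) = v^4 - v^3 - 34*v^2 + 4*v + 120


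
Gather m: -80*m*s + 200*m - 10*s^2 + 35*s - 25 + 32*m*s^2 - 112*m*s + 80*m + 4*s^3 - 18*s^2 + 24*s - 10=m*(32*s^2 - 192*s + 280) + 4*s^3 - 28*s^2 + 59*s - 35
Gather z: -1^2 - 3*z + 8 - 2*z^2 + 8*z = -2*z^2 + 5*z + 7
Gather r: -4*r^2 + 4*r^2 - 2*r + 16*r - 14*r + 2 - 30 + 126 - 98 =0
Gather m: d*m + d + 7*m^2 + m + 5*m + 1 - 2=d + 7*m^2 + m*(d + 6) - 1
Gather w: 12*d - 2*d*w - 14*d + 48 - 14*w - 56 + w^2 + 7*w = -2*d + w^2 + w*(-2*d - 7) - 8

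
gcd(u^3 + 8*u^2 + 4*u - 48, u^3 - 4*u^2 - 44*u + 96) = u^2 + 4*u - 12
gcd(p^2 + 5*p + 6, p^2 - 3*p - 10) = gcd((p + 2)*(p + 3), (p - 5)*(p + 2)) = p + 2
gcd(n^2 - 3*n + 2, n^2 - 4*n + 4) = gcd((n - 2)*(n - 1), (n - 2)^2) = n - 2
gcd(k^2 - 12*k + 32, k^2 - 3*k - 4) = k - 4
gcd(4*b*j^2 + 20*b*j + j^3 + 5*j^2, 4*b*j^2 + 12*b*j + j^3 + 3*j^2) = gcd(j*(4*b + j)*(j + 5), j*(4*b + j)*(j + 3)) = 4*b*j + j^2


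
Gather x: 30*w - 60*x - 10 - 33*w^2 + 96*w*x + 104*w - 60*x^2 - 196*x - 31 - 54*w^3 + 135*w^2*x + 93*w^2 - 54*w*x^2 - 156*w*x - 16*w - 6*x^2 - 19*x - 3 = -54*w^3 + 60*w^2 + 118*w + x^2*(-54*w - 66) + x*(135*w^2 - 60*w - 275) - 44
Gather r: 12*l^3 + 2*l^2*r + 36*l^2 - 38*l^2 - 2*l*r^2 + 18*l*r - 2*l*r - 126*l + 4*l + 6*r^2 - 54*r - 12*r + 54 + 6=12*l^3 - 2*l^2 - 122*l + r^2*(6 - 2*l) + r*(2*l^2 + 16*l - 66) + 60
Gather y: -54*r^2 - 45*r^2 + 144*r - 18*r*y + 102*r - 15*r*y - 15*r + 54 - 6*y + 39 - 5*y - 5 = -99*r^2 + 231*r + y*(-33*r - 11) + 88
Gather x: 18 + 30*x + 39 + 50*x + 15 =80*x + 72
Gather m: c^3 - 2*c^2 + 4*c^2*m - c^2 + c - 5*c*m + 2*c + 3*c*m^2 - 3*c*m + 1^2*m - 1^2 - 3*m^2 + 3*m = c^3 - 3*c^2 + 3*c + m^2*(3*c - 3) + m*(4*c^2 - 8*c + 4) - 1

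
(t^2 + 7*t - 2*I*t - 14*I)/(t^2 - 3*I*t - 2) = (t + 7)/(t - I)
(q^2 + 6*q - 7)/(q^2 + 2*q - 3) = (q + 7)/(q + 3)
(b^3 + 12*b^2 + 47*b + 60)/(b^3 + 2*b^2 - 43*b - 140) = (b + 3)/(b - 7)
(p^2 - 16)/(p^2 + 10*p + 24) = (p - 4)/(p + 6)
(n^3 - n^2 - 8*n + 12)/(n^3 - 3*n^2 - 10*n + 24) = (n - 2)/(n - 4)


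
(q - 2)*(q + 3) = q^2 + q - 6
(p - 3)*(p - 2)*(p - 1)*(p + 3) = p^4 - 3*p^3 - 7*p^2 + 27*p - 18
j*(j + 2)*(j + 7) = j^3 + 9*j^2 + 14*j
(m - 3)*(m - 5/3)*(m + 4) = m^3 - 2*m^2/3 - 41*m/3 + 20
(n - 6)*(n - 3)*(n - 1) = n^3 - 10*n^2 + 27*n - 18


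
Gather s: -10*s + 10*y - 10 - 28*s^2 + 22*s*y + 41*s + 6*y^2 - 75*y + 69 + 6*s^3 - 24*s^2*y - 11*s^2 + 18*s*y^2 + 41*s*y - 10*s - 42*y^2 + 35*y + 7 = 6*s^3 + s^2*(-24*y - 39) + s*(18*y^2 + 63*y + 21) - 36*y^2 - 30*y + 66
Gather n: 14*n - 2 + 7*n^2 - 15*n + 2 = 7*n^2 - n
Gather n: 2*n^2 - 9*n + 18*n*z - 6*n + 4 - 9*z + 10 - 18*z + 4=2*n^2 + n*(18*z - 15) - 27*z + 18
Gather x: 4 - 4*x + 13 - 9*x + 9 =26 - 13*x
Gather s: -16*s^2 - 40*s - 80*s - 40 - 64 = -16*s^2 - 120*s - 104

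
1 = 1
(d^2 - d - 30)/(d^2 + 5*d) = (d - 6)/d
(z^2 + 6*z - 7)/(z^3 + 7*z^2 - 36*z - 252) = (z - 1)/(z^2 - 36)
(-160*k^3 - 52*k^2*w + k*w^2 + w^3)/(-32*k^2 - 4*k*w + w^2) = 5*k + w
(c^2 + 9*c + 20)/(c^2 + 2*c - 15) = (c + 4)/(c - 3)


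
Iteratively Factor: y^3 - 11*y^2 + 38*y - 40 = (y - 2)*(y^2 - 9*y + 20) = (y - 5)*(y - 2)*(y - 4)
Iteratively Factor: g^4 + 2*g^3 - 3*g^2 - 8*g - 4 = (g + 1)*(g^3 + g^2 - 4*g - 4) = (g + 1)*(g + 2)*(g^2 - g - 2) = (g - 2)*(g + 1)*(g + 2)*(g + 1)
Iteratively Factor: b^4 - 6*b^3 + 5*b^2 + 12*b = (b - 3)*(b^3 - 3*b^2 - 4*b) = (b - 3)*(b + 1)*(b^2 - 4*b) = b*(b - 3)*(b + 1)*(b - 4)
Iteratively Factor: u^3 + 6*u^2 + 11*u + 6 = (u + 3)*(u^2 + 3*u + 2) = (u + 2)*(u + 3)*(u + 1)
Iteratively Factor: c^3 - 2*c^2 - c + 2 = (c + 1)*(c^2 - 3*c + 2) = (c - 1)*(c + 1)*(c - 2)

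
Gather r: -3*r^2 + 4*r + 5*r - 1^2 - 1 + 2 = -3*r^2 + 9*r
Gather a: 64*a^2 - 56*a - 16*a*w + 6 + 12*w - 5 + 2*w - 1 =64*a^2 + a*(-16*w - 56) + 14*w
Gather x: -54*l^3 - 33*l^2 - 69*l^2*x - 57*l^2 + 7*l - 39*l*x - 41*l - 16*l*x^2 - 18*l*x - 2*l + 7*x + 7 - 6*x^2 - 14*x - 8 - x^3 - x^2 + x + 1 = -54*l^3 - 90*l^2 - 36*l - x^3 + x^2*(-16*l - 7) + x*(-69*l^2 - 57*l - 6)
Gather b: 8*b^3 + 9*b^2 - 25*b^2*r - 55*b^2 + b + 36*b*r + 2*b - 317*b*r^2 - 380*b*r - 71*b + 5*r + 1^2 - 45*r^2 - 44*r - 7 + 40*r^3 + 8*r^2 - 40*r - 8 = 8*b^3 + b^2*(-25*r - 46) + b*(-317*r^2 - 344*r - 68) + 40*r^3 - 37*r^2 - 79*r - 14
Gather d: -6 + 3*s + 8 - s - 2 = 2*s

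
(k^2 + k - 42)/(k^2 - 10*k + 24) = (k + 7)/(k - 4)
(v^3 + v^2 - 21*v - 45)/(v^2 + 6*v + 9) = v - 5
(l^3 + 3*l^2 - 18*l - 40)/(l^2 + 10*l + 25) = (l^2 - 2*l - 8)/(l + 5)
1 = 1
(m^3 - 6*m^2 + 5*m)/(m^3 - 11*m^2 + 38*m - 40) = m*(m - 1)/(m^2 - 6*m + 8)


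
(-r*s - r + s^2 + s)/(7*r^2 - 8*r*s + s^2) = (-s - 1)/(7*r - s)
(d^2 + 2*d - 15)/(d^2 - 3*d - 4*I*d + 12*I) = (d + 5)/(d - 4*I)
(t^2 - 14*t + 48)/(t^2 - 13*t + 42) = (t - 8)/(t - 7)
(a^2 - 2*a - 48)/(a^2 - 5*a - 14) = (-a^2 + 2*a + 48)/(-a^2 + 5*a + 14)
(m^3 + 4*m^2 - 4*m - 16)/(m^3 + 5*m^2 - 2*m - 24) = (m + 2)/(m + 3)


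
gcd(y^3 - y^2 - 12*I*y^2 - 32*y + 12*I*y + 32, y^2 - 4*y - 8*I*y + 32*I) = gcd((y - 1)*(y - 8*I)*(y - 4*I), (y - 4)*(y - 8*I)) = y - 8*I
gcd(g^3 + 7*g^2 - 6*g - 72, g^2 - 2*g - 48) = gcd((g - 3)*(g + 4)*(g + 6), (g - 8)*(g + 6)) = g + 6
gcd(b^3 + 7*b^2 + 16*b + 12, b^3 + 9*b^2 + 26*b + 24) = b^2 + 5*b + 6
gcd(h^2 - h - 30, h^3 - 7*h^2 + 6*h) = h - 6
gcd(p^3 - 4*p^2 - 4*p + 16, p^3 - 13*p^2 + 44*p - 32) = p - 4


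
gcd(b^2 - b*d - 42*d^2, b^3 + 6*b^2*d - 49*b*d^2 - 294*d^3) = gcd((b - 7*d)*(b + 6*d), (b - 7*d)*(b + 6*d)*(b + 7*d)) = b^2 - b*d - 42*d^2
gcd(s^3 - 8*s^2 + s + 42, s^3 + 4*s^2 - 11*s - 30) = s^2 - s - 6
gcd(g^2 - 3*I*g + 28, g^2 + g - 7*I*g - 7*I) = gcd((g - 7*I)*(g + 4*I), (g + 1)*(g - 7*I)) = g - 7*I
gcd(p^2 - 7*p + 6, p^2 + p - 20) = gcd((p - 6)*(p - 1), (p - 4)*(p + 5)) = 1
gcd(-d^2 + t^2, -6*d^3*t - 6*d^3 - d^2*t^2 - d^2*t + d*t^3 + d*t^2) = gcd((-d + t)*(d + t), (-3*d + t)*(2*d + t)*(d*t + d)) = 1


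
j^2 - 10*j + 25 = (j - 5)^2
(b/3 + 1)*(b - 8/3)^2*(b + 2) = b^4/3 - b^3/9 - 122*b^2/27 + 32*b/27 + 128/9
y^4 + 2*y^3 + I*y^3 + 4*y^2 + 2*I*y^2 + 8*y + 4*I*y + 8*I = (y + 2)*(y - 2*I)*(y + I)*(y + 2*I)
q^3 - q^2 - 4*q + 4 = (q - 2)*(q - 1)*(q + 2)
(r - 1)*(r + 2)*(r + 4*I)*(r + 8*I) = r^4 + r^3 + 12*I*r^3 - 34*r^2 + 12*I*r^2 - 32*r - 24*I*r + 64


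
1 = 1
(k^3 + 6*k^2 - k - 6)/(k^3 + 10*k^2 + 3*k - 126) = (k^2 - 1)/(k^2 + 4*k - 21)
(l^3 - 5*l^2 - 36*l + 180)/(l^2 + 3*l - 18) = (l^2 - 11*l + 30)/(l - 3)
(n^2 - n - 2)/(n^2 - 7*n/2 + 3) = 2*(n + 1)/(2*n - 3)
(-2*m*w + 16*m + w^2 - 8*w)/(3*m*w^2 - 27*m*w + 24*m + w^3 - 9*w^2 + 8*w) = (-2*m + w)/(3*m*w - 3*m + w^2 - w)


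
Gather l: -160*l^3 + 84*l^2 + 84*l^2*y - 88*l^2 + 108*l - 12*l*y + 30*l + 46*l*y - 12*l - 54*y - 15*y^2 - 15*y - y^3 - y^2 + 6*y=-160*l^3 + l^2*(84*y - 4) + l*(34*y + 126) - y^3 - 16*y^2 - 63*y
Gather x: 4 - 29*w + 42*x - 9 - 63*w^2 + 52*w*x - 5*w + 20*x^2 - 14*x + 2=-63*w^2 - 34*w + 20*x^2 + x*(52*w + 28) - 3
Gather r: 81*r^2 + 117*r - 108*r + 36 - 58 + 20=81*r^2 + 9*r - 2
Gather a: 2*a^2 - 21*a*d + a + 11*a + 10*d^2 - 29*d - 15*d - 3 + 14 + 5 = 2*a^2 + a*(12 - 21*d) + 10*d^2 - 44*d + 16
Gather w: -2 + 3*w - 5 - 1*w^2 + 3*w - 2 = -w^2 + 6*w - 9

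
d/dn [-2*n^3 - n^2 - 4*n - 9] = -6*n^2 - 2*n - 4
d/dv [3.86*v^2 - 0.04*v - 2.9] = 7.72*v - 0.04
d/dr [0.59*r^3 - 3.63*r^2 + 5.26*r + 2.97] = 1.77*r^2 - 7.26*r + 5.26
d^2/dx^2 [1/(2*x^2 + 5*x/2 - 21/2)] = 4*(-16*x^2 - 20*x + (8*x + 5)^2 + 84)/(4*x^2 + 5*x - 21)^3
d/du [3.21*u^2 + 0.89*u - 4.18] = 6.42*u + 0.89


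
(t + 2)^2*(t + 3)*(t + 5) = t^4 + 12*t^3 + 51*t^2 + 92*t + 60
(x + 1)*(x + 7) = x^2 + 8*x + 7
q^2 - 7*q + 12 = (q - 4)*(q - 3)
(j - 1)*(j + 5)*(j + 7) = j^3 + 11*j^2 + 23*j - 35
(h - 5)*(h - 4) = h^2 - 9*h + 20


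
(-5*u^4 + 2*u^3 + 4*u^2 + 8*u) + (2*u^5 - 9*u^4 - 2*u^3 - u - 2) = 2*u^5 - 14*u^4 + 4*u^2 + 7*u - 2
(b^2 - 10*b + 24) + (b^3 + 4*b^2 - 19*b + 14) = b^3 + 5*b^2 - 29*b + 38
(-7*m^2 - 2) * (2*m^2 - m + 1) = -14*m^4 + 7*m^3 - 11*m^2 + 2*m - 2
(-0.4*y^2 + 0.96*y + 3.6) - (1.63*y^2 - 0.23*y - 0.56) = -2.03*y^2 + 1.19*y + 4.16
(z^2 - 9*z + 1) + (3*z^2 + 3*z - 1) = 4*z^2 - 6*z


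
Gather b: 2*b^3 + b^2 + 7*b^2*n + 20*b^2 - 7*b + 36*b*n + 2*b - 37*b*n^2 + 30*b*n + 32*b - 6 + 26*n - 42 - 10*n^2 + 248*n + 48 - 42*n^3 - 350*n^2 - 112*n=2*b^3 + b^2*(7*n + 21) + b*(-37*n^2 + 66*n + 27) - 42*n^3 - 360*n^2 + 162*n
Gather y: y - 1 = y - 1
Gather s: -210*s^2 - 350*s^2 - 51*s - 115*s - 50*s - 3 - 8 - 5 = -560*s^2 - 216*s - 16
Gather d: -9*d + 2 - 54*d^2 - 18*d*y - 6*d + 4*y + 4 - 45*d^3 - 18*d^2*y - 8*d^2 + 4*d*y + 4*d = -45*d^3 + d^2*(-18*y - 62) + d*(-14*y - 11) + 4*y + 6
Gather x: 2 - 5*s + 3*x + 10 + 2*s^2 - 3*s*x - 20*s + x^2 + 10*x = 2*s^2 - 25*s + x^2 + x*(13 - 3*s) + 12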